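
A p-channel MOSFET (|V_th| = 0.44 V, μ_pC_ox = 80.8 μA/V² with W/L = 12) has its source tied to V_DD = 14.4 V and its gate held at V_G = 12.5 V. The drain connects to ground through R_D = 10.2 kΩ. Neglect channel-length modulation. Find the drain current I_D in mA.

V_SG = V_DD − V_G = 14.4 − 12.5 = 1.9 V, so V_ov = 1.9 − 0.44 = 1.46 V.
k_p = μ_pC_ox · (W/L) = 0.9696 mA/V².
Assume saturation: I_D = ½ k_p V_ov² = 0.5 × 0.9696 × 1.46² = 1.03 mA, giving V_SD = V_DD − I_D R_D = 14.4 − 1.03 × 10.2 = 3.86 V.
V_SD = 3.86 V ≥ V_ov = 1.46 V, confirming saturation.

I_D = 1.03 mA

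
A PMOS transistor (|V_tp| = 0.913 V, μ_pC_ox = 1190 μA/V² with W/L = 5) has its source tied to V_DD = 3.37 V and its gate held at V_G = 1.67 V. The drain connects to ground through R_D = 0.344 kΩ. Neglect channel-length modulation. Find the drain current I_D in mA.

I_D = 1.84 mA

V_SG = V_DD − V_G = 3.37 − 1.67 = 1.7 V, so V_ov = 1.7 − 0.913 = 0.787 V.
k_p = μ_pC_ox · (W/L) = 5.95 mA/V².
Assume saturation: I_D = ½ k_p V_ov² = 0.5 × 5.95 × 0.787² = 1.84 mA, giving V_SD = V_DD − I_D R_D = 3.37 − 1.84 × 0.344 = 2.74 V.
V_SD = 2.74 V ≥ V_ov = 0.787 V, confirming saturation.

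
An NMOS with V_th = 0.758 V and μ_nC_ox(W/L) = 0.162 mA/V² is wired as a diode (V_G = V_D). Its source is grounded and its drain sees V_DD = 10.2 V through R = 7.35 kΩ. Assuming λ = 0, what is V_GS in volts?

V_GS = 3.99 V

With gate tied to drain, V_GS = V_DS ≥ V_GS − V_th, so the device is in saturation.
KCL at the drain: ½ k_n (V_GS − V_th)² = (V_DD − V_GS)/R.
Let x = V_GS − 0.758. Then 0.595 x² + x − 9.442 = 0, giving x = 3.23 V (positive root), so V_GS = 3.99 V.
I_D = (V_DD − V_GS)/R = (10.2 − 3.99) / 7.35 = 0.845 mA.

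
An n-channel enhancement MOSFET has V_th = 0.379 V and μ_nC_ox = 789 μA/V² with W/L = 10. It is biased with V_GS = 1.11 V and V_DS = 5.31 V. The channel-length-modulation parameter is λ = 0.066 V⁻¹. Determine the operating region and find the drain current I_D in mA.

Saturation; I_D = 2.85 mA

k_n = μ_nC_ox · (W/L) = 7.89 mA/V².
V_ov = V_GS − V_th = 1.11 − 0.379 = 0.731 V.
Since V_DS = 5.31 V ≥ V_ov = 0.731 V, the device is in saturation.
I_D = ½ k_n V_ov² (1 + λ V_DS) = 0.5 × 7.89 × 0.731² × (1 + 0.066 × 5.31) = 2.85 mA.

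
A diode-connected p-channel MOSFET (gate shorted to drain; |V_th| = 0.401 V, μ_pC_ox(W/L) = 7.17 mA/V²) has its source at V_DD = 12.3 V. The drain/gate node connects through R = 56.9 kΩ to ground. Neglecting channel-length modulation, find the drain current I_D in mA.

I_D = 0.205 mA

With gate tied to drain, V_SG = V_SD ≥ V_SG − |V_th|, so the device is in saturation.
KCL at the drain: ½ k_p (V_SG − |V_th|)² = (V_DD − V_SG)/R.
Let x = V_SG − 0.401. Then 204 x² + x − 11.9 = 0, giving x = 0.239 V (positive root), so V_SG = 0.64 V.
I_D = (V_DD − V_SG)/R = (12.3 − 0.64) / 56.9 = 0.205 mA.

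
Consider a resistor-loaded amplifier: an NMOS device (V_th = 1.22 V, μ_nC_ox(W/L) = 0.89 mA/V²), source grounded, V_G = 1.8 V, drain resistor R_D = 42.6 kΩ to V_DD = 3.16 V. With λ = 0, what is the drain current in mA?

I_D = 0.0705 mA

V_GS = V_G = 1.8 V, so V_ov = 1.8 − 1.22 = 0.58 V.
Assume saturation: I_D = ½ k_n V_ov² = 0.5 × 0.89 × 0.58² = 0.15 mA, giving V_DS = V_DD − I_D R_D = 3.16 − 0.15 × 42.6 = -3.22 V.
But -3.22 V < V_ov = 0.58 V, so the device is actually in triode.
In triode I_D = k_n[V_ov V_DS − ½ V_DS²] and I_D = (V_DD − V_DS)/R_D. Equating: 19 V_DS² − 22.99 V_DS + 3.16 = 0, giving V_DS = 0.158 V (the root below V_ov).
I_D = (3.16 − 0.158) / 42.6 = 0.0705 mA.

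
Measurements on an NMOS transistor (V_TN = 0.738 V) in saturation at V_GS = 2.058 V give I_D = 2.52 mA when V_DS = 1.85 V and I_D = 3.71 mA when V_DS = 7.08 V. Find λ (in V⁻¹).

With V_GS fixed, I_D ∝ (1 + λ V_DS) in saturation, so I_D2/I_D1 = (1 + λ V_DS2)/(1 + λ V_DS1).
3.71/2.52 = 1.472 = (1 + 7.08 λ)/(1 + 1.85 λ).
Solving: λ (I_D1 V_DS2 − I_D2 V_DS1) = I_D2 − I_D1, so λ = (3.71 − 2.52) / (2.52 × 7.08 − 3.71 × 1.85) = 1.19 / 11 = 0.108 V⁻¹.

λ = 0.108 V⁻¹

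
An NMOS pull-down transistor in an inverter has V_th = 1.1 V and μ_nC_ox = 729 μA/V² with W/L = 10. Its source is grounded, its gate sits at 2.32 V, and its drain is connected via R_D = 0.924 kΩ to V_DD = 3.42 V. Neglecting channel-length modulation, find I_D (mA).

I_D = 3.22 mA

V_GS = V_G = 2.32 V, so V_ov = 2.32 − 1.1 = 1.22 V.
k_n = μ_nC_ox · (W/L) = 7.29 mA/V².
Assume saturation: I_D = ½ k_n V_ov² = 0.5 × 7.29 × 1.22² = 5.43 mA, giving V_DS = V_DD − I_D R_D = 3.42 − 5.43 × 0.924 = -1.59 V.
But -1.59 V < V_ov = 1.22 V, so the device is actually in triode.
In triode I_D = k_n[V_ov V_DS − ½ V_DS²] and I_D = (V_DD − V_DS)/R_D. Equating: 3.37 V_DS² − 9.218 V_DS + 3.42 = 0, giving V_DS = 0.443 V (the root below V_ov).
I_D = (3.42 − 0.443) / 0.924 = 3.22 mA.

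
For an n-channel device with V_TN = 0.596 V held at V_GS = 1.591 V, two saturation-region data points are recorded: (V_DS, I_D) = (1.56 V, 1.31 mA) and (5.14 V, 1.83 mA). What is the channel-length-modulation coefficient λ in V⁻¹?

λ = 0.134 V⁻¹

With V_GS fixed, I_D ∝ (1 + λ V_DS) in saturation, so I_D2/I_D1 = (1 + λ V_DS2)/(1 + λ V_DS1).
1.83/1.31 = 1.397 = (1 + 5.14 λ)/(1 + 1.56 λ).
Solving: λ (I_D1 V_DS2 − I_D2 V_DS1) = I_D2 − I_D1, so λ = (1.83 − 1.31) / (1.31 × 5.14 − 1.83 × 1.56) = 0.52 / 3.88 = 0.134 V⁻¹.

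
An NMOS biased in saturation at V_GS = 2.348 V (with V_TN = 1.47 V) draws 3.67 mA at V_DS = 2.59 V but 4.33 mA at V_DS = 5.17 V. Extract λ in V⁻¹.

With V_GS fixed, I_D ∝ (1 + λ V_DS) in saturation, so I_D2/I_D1 = (1 + λ V_DS2)/(1 + λ V_DS1).
4.33/3.67 = 1.18 = (1 + 5.17 λ)/(1 + 2.59 λ).
Solving: λ (I_D1 V_DS2 − I_D2 V_DS1) = I_D2 − I_D1, so λ = (4.33 − 3.67) / (3.67 × 5.17 − 4.33 × 2.59) = 0.66 / 7.76 = 0.0851 V⁻¹.

λ = 0.0851 V⁻¹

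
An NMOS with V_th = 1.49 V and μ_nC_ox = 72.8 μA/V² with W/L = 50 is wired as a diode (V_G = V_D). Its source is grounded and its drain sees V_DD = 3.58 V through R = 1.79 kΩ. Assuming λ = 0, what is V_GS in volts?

V_GS = 2.15 V

With gate tied to drain, V_GS = V_DS ≥ V_GS − V_th, so the device is in saturation.
k_n = μ_nC_ox · (W/L) = 3.64 mA/V².
KCL at the drain: ½ k_n (V_GS − V_th)² = (V_DD − V_GS)/R.
Let x = V_GS − 1.49. Then 3.26 x² + x − 2.09 = 0, giving x = 0.662 V (positive root), so V_GS = 2.15 V.
I_D = (V_DD − V_GS)/R = (3.58 − 2.15) / 1.79 = 0.798 mA.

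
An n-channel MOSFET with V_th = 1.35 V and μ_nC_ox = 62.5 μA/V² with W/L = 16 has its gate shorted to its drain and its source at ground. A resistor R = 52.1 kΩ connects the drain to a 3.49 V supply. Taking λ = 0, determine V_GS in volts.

V_GS = 1.62 V

With gate tied to drain, V_GS = V_DS ≥ V_GS − V_th, so the device is in saturation.
k_n = μ_nC_ox · (W/L) = 1 mA/V².
KCL at the drain: ½ k_n (V_GS − V_th)² = (V_DD − V_GS)/R.
Let x = V_GS − 1.35. Then 26.1 x² + x − 2.14 = 0, giving x = 0.268 V (positive root), so V_GS = 1.62 V.
I_D = (V_DD − V_GS)/R = (3.49 − 1.62) / 52.1 = 0.0359 mA.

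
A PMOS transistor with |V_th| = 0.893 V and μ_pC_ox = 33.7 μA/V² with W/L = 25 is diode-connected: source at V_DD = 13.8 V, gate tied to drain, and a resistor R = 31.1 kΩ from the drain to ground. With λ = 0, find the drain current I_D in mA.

With gate tied to drain, V_SG = V_SD ≥ V_SG − |V_th|, so the device is in saturation.
k_p = μ_pC_ox · (W/L) = 0.8425 mA/V².
KCL at the drain: ½ k_p (V_SG − |V_th|)² = (V_DD − V_SG)/R.
Let x = V_SG − 0.893. Then 13.1 x² + x − 12.91 = 0, giving x = 0.955 V (positive root), so V_SG = 1.85 V.
I_D = (V_DD − V_SG)/R = (13.8 − 1.85) / 31.1 = 0.384 mA.

I_D = 0.384 mA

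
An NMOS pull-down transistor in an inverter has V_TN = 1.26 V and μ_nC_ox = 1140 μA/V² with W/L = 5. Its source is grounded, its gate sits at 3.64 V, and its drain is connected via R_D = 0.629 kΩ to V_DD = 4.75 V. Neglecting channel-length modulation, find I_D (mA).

I_D = 6.67 mA

V_GS = V_G = 3.64 V, so V_ov = 3.64 − 1.26 = 2.38 V.
k_n = μ_nC_ox · (W/L) = 5.7 mA/V².
Assume saturation: I_D = ½ k_n V_ov² = 0.5 × 5.7 × 2.38² = 16.1 mA, giving V_DS = V_DD − I_D R_D = 4.75 − 16.1 × 0.629 = -5.4 V.
But -5.4 V < V_ov = 2.38 V, so the device is actually in triode.
In triode I_D = k_n[V_ov V_DS − ½ V_DS²] and I_D = (V_DD − V_DS)/R_D. Equating: 1.79 V_DS² − 9.533 V_DS + 4.75 = 0, giving V_DS = 0.557 V (the root below V_ov).
I_D = (4.75 − 0.557) / 0.629 = 6.67 mA.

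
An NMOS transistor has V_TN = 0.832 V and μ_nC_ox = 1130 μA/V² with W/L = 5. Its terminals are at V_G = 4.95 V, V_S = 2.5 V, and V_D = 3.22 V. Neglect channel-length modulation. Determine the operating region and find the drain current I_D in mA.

Triode; I_D = 5.12 mA

V_GS = V_G − V_S = 4.95 − 2.5 = 2.45 V; V_DS = V_D − V_S = 3.22 − 2.5 = 0.72 V.
k_n = μ_nC_ox · (W/L) = 5.65 mA/V².
V_ov = V_GS − V_TN = 2.45 − 0.832 = 1.62 V.
Since V_DS = 0.72 V < V_ov = 1.62 V, the device is in the triode region.
I_D = k_n [V_ov · V_DS − ½ V_DS²] = 5.65 × [1.62 × 0.72 − 0.5 × 0.72²] = 5.12 mA.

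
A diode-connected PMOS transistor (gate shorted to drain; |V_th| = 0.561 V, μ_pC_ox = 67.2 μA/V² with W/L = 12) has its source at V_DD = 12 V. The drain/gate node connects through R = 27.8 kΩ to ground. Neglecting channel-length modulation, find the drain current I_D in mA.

I_D = 0.377 mA

With gate tied to drain, V_SG = V_SD ≥ V_SG − |V_th|, so the device is in saturation.
k_p = μ_pC_ox · (W/L) = 0.8064 mA/V².
KCL at the drain: ½ k_p (V_SG − |V_th|)² = (V_DD − V_SG)/R.
Let x = V_SG − 0.561. Then 11.2 x² + x − 11.44 = 0, giving x = 0.967 V (positive root), so V_SG = 1.53 V.
I_D = (V_DD − V_SG)/R = (12 − 1.53) / 27.8 = 0.377 mA.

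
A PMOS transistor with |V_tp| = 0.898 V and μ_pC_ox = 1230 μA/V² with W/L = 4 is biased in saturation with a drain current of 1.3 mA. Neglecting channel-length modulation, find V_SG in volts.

V_SG = 1.62 V

k_p = μ_pC_ox · (W/L) = 4.92 mA/V².
In saturation I_D = ½ k_p (V_SG − |V_tp|)², so V_SG − |V_tp| = √(2 I_D / k_p) = √(2 × 1.3 / 4.92) = 0.727 V.
V_SG = 0.898 + 0.727 = 1.62 V.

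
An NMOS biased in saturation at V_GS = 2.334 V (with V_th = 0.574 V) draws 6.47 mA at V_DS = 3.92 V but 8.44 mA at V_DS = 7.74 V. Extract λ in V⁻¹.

λ = 0.116 V⁻¹

With V_GS fixed, I_D ∝ (1 + λ V_DS) in saturation, so I_D2/I_D1 = (1 + λ V_DS2)/(1 + λ V_DS1).
8.44/6.47 = 1.304 = (1 + 7.74 λ)/(1 + 3.92 λ).
Solving: λ (I_D1 V_DS2 − I_D2 V_DS1) = I_D2 − I_D1, so λ = (8.44 − 6.47) / (6.47 × 7.74 − 8.44 × 3.92) = 1.97 / 17 = 0.116 V⁻¹.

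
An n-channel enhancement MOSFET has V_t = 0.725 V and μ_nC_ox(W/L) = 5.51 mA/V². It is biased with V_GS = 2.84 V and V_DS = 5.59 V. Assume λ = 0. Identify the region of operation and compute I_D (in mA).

V_ov = V_GS − V_t = 2.84 − 0.725 = 2.11 V.
Since V_DS = 5.59 V ≥ V_ov = 2.11 V, the device is in saturation.
I_D = ½ k_n V_ov² = 0.5 × 5.51 × 2.11² = 12.3 mA.

Saturation; I_D = 12.3 mA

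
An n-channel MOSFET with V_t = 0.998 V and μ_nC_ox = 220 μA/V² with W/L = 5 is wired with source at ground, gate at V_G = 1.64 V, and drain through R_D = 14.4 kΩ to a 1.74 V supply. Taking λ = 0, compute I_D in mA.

V_GS = V_G = 1.64 V, so V_ov = 1.64 − 0.998 = 0.642 V.
k_n = μ_nC_ox · (W/L) = 1.1 mA/V².
Assume saturation: I_D = ½ k_n V_ov² = 0.5 × 1.1 × 0.642² = 0.227 mA, giving V_DS = V_DD − I_D R_D = 1.74 − 0.227 × 14.4 = -1.52 V.
But -1.52 V < V_ov = 0.642 V, so the device is actually in triode.
In triode I_D = k_n[V_ov V_DS − ½ V_DS²] and I_D = (V_DD − V_DS)/R_D. Equating: 7.92 V_DS² − 11.17 V_DS + 1.74 = 0, giving V_DS = 0.178 V (the root below V_ov).
I_D = (1.74 − 0.178) / 14.4 = 0.108 mA.

I_D = 0.108 mA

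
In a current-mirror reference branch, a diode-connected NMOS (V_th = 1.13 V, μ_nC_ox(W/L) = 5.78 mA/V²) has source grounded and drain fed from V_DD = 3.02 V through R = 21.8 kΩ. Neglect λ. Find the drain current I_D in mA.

With gate tied to drain, V_GS = V_DS ≥ V_GS − V_th, so the device is in saturation.
KCL at the drain: ½ k_n (V_GS − V_th)² = (V_DD − V_GS)/R.
Let x = V_GS − 1.13. Then 63 x² + x − 1.89 = 0, giving x = 0.165 V (positive root), so V_GS = 1.3 V.
I_D = (V_DD − V_GS)/R = (3.02 − 1.3) / 21.8 = 0.0791 mA.

I_D = 0.0791 mA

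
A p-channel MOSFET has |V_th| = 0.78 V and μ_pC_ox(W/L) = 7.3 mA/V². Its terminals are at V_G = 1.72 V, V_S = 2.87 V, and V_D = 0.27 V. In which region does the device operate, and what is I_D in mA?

Saturation; I_D = 0.500 mA

V_SG = V_S − V_G = 2.87 − 1.72 = 1.15 V; V_SD = V_S − V_D = 2.87 − 0.27 = 2.6 V.
V_ov = V_SG − |V_th| = 1.15 − 0.78 = 0.37 V.
Since V_SD = 2.6 V ≥ V_ov = 0.37 V, the device is in saturation.
I_D = ½ k_p V_ov² = 0.5 × 7.3 × 0.37² = 0.5 mA.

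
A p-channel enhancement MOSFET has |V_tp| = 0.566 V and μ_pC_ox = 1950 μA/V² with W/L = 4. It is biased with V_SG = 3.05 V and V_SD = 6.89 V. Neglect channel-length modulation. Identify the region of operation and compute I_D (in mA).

Saturation; I_D = 24.1 mA

k_p = μ_pC_ox · (W/L) = 7.8 mA/V².
V_ov = V_SG − |V_tp| = 3.05 − 0.566 = 2.48 V.
Since V_SD = 6.89 V ≥ V_ov = 2.48 V, the device is in saturation.
I_D = ½ k_p V_ov² = 0.5 × 7.8 × 2.48² = 24.1 mA.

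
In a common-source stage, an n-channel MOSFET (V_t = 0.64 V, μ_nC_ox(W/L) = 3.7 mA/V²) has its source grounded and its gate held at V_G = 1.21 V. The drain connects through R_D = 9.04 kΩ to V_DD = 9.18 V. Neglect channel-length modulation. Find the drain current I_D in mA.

V_GS = V_G = 1.21 V, so V_ov = 1.21 − 0.64 = 0.57 V.
Assume saturation: I_D = ½ k_n V_ov² = 0.5 × 3.7 × 0.57² = 0.601 mA, giving V_DS = V_DD − I_D R_D = 9.18 − 0.601 × 9.04 = 3.75 V.
V_DS = 3.75 V ≥ V_ov = 0.57 V, confirming saturation.

I_D = 0.601 mA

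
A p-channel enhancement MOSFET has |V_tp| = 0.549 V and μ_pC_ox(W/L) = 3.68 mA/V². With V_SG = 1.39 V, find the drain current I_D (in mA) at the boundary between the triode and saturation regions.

At the boundary V_SD = V_ov = V_SG − |V_tp| = 1.39 − 0.549 = 0.841 V.
I_D = ½ k_p V_ov² = 0.5 × 3.68 × 0.841² = 1.3 mA.

I_D = 1.30 mA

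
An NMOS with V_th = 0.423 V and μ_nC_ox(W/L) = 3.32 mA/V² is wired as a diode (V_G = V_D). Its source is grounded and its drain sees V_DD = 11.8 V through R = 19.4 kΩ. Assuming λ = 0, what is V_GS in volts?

V_GS = 1.00 V

With gate tied to drain, V_GS = V_DS ≥ V_GS − V_th, so the device is in saturation.
KCL at the drain: ½ k_n (V_GS − V_th)² = (V_DD − V_GS)/R.
Let x = V_GS − 0.423. Then 32.2 x² + x − 11.38 = 0, giving x = 0.579 V (positive root), so V_GS = 1 V.
I_D = (V_DD − V_GS)/R = (11.8 − 1) / 19.4 = 0.557 mA.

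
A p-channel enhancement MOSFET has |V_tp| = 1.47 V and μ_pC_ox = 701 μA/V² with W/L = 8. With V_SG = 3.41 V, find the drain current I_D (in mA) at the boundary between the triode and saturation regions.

At the boundary V_SD = V_ov = V_SG − |V_tp| = 3.41 − 1.47 = 1.94 V.
k_p = μ_pC_ox · (W/L) = 5.608 mA/V².
I_D = ½ k_p V_ov² = 0.5 × 5.608 × 1.94² = 10.6 mA.

I_D = 10.6 mA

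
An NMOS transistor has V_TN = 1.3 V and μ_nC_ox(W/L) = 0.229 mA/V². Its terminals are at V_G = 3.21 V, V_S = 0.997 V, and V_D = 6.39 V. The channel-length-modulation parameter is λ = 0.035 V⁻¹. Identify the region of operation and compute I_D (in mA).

V_GS = V_G − V_S = 3.21 − 0.997 = 2.21 V; V_DS = V_D − V_S = 6.39 − 0.997 = 5.39 V.
V_ov = V_GS − V_TN = 2.21 − 1.3 = 0.913 V.
Since V_DS = 5.39 V ≥ V_ov = 0.913 V, the device is in saturation.
I_D = ½ k_n V_ov² (1 + λ V_DS) = 0.5 × 0.229 × 0.913² × (1 + 0.035 × 5.39) = 0.113 mA.

Saturation; I_D = 0.113 mA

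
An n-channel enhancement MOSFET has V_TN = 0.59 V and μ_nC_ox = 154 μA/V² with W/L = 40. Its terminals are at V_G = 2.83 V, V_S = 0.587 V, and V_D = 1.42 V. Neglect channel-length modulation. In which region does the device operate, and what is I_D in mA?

V_GS = V_G − V_S = 2.83 − 0.587 = 2.24 V; V_DS = V_D − V_S = 1.42 − 0.587 = 0.833 V.
k_n = μ_nC_ox · (W/L) = 6.16 mA/V².
V_ov = V_GS − V_TN = 2.24 − 0.59 = 1.65 V.
Since V_DS = 0.833 V < V_ov = 1.65 V, the device is in the triode region.
I_D = k_n [V_ov · V_DS − ½ V_DS²] = 6.16 × [1.65 × 0.833 − 0.5 × 0.833²] = 6.34 mA.

Triode; I_D = 6.34 mA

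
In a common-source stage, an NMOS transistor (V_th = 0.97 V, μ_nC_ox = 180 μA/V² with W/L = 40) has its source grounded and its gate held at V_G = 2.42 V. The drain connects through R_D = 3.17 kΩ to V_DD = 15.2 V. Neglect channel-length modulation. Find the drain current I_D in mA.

I_D = 4.62 mA

V_GS = V_G = 2.42 V, so V_ov = 2.42 − 0.97 = 1.45 V.
k_n = μ_nC_ox · (W/L) = 7.2 mA/V².
Assume saturation: I_D = ½ k_n V_ov² = 0.5 × 7.2 × 1.45² = 7.57 mA, giving V_DS = V_DD − I_D R_D = 15.2 − 7.57 × 3.17 = -8.79 V.
But -8.79 V < V_ov = 1.45 V, so the device is actually in triode.
In triode I_D = k_n[V_ov V_DS − ½ V_DS²] and I_D = (V_DD − V_DS)/R_D. Equating: 11.4 V_DS² − 34.09 V_DS + 15.2 = 0, giving V_DS = 0.545 V (the root below V_ov).
I_D = (15.2 − 0.545) / 3.17 = 4.62 mA.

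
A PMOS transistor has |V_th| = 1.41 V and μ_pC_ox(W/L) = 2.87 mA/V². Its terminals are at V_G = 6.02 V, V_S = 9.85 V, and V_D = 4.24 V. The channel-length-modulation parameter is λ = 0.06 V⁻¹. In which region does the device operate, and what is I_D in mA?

V_SG = V_S − V_G = 9.85 − 6.02 = 3.83 V; V_SD = V_S − V_D = 9.85 − 4.24 = 5.61 V.
V_ov = V_SG − |V_th| = 3.83 − 1.41 = 2.42 V.
Since V_SD = 5.61 V ≥ V_ov = 2.42 V, the device is in saturation.
I_D = ½ k_p V_ov² (1 + λ V_SD) = 0.5 × 2.87 × 2.42² × (1 + 0.06 × 5.61) = 11.2 mA.

Saturation; I_D = 11.2 mA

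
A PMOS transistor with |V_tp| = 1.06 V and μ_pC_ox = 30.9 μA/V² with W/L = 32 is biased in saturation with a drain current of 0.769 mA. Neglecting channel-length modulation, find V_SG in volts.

V_SG = 2.31 V

k_p = μ_pC_ox · (W/L) = 0.9888 mA/V².
In saturation I_D = ½ k_p (V_SG − |V_tp|)², so V_SG − |V_tp| = √(2 I_D / k_p) = √(2 × 0.769 / 0.9888) = 1.25 V.
V_SG = 1.06 + 1.25 = 2.31 V.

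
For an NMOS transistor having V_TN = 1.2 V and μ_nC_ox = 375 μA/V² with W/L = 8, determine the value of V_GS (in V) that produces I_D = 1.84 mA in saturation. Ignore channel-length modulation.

k_n = μ_nC_ox · (W/L) = 3 mA/V².
In saturation I_D = ½ k_n (V_GS − V_TN)², so V_GS − V_TN = √(2 I_D / k_n) = √(2 × 1.84 / 3) = 1.11 V.
V_GS = 1.2 + 1.11 = 2.31 V.

V_GS = 2.31 V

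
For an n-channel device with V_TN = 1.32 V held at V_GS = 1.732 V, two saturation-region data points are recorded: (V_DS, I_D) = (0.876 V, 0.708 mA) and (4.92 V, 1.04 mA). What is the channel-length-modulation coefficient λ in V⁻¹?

λ = 0.129 V⁻¹

With V_GS fixed, I_D ∝ (1 + λ V_DS) in saturation, so I_D2/I_D1 = (1 + λ V_DS2)/(1 + λ V_DS1).
1.04/0.708 = 1.469 = (1 + 4.92 λ)/(1 + 0.876 λ).
Solving: λ (I_D1 V_DS2 − I_D2 V_DS1) = I_D2 − I_D1, so λ = (1.04 − 0.708) / (0.708 × 4.92 − 1.04 × 0.876) = 0.332 / 2.57 = 0.129 V⁻¹.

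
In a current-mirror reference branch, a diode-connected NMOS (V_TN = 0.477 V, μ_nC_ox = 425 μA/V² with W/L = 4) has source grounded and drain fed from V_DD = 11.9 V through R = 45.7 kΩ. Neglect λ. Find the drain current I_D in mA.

With gate tied to drain, V_GS = V_DS ≥ V_GS − V_TN, so the device is in saturation.
k_n = μ_nC_ox · (W/L) = 1.7 mA/V².
KCL at the drain: ½ k_n (V_GS − V_TN)² = (V_DD − V_GS)/R.
Let x = V_GS − 0.477. Then 38.8 x² + x − 11.42 = 0, giving x = 0.53 V (positive root), so V_GS = 1.01 V.
I_D = (V_DD − V_GS)/R = (11.9 − 1.01) / 45.7 = 0.238 mA.

I_D = 0.238 mA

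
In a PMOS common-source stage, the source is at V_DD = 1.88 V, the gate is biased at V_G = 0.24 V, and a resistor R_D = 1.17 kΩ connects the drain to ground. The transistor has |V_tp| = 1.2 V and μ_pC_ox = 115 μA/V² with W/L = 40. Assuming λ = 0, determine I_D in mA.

V_SG = V_DD − V_G = 1.88 − 0.24 = 1.64 V, so V_ov = 1.64 − 1.2 = 0.44 V.
k_p = μ_pC_ox · (W/L) = 4.6 mA/V².
Assume saturation: I_D = ½ k_p V_ov² = 0.5 × 4.6 × 0.44² = 0.445 mA, giving V_SD = V_DD − I_D R_D = 1.88 − 0.445 × 1.17 = 1.36 V.
V_SD = 1.36 V ≥ V_ov = 0.44 V, confirming saturation.

I_D = 0.445 mA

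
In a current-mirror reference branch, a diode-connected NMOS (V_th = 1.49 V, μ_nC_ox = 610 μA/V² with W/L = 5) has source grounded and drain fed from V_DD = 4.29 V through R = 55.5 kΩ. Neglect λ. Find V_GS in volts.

V_GS = 1.67 V

With gate tied to drain, V_GS = V_DS ≥ V_GS − V_th, so the device is in saturation.
k_n = μ_nC_ox · (W/L) = 3.05 mA/V².
KCL at the drain: ½ k_n (V_GS − V_th)² = (V_DD − V_GS)/R.
Let x = V_GS − 1.49. Then 84.6 x² + x − 2.8 = 0, giving x = 0.176 V (positive root), so V_GS = 1.67 V.
I_D = (V_DD − V_GS)/R = (4.29 − 1.67) / 55.5 = 0.0473 mA.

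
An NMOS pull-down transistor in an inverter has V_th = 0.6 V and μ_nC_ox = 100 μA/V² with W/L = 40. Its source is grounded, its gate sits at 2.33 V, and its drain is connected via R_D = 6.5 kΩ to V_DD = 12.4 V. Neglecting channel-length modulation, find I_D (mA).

I_D = 1.86 mA

V_GS = V_G = 2.33 V, so V_ov = 2.33 − 0.6 = 1.73 V.
k_n = μ_nC_ox · (W/L) = 4 mA/V².
Assume saturation: I_D = ½ k_n V_ov² = 0.5 × 4 × 1.73² = 5.99 mA, giving V_DS = V_DD − I_D R_D = 12.4 − 5.99 × 6.5 = -26.5 V.
But -26.5 V < V_ov = 1.73 V, so the device is actually in triode.
In triode I_D = k_n[V_ov V_DS − ½ V_DS²] and I_D = (V_DD − V_DS)/R_D. Equating: 13 V_DS² − 45.98 V_DS + 12.4 = 0, giving V_DS = 0.294 V (the root below V_ov).
I_D = (12.4 − 0.294) / 6.5 = 1.86 mA.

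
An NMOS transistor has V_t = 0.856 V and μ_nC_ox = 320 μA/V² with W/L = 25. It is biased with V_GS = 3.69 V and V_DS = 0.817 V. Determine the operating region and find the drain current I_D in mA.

Triode; I_D = 15.9 mA

k_n = μ_nC_ox · (W/L) = 8 mA/V².
V_ov = V_GS − V_t = 3.69 − 0.856 = 2.83 V.
Since V_DS = 0.817 V < V_ov = 2.83 V, the device is in the triode region.
I_D = k_n [V_ov · V_DS − ½ V_DS²] = 8 × [2.83 × 0.817 − 0.5 × 0.817²] = 15.9 mA.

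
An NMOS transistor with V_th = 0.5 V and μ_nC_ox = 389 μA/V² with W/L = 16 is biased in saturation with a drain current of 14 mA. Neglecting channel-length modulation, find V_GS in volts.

k_n = μ_nC_ox · (W/L) = 6.224 mA/V².
In saturation I_D = ½ k_n (V_GS − V_th)², so V_GS − V_th = √(2 I_D / k_n) = √(2 × 14 / 6.224) = 2.12 V.
V_GS = 0.5 + 2.12 = 2.62 V.

V_GS = 2.62 V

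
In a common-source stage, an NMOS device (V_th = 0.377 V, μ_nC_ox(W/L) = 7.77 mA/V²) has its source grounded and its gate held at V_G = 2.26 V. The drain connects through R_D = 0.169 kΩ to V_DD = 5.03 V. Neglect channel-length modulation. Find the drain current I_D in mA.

V_GS = V_G = 2.26 V, so V_ov = 2.26 − 0.377 = 1.88 V.
Assume saturation: I_D = ½ k_n V_ov² = 0.5 × 7.77 × 1.88² = 13.8 mA, giving V_DS = V_DD − I_D R_D = 5.03 − 13.8 × 0.169 = 2.7 V.
V_DS = 2.7 V ≥ V_ov = 1.88 V, confirming saturation.

I_D = 13.8 mA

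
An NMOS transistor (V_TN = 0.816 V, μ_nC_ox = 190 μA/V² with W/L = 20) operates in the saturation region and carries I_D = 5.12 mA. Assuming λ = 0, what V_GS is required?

k_n = μ_nC_ox · (W/L) = 3.8 mA/V².
In saturation I_D = ½ k_n (V_GS − V_TN)², so V_GS − V_TN = √(2 I_D / k_n) = √(2 × 5.12 / 3.8) = 1.64 V.
V_GS = 0.816 + 1.64 = 2.46 V.

V_GS = 2.46 V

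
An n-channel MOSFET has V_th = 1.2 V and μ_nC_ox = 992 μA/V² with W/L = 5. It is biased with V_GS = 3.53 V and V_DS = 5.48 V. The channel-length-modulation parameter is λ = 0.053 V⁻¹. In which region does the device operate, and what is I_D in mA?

k_n = μ_nC_ox · (W/L) = 4.96 mA/V².
V_ov = V_GS − V_th = 3.53 − 1.2 = 2.33 V.
Since V_DS = 5.48 V ≥ V_ov = 2.33 V, the device is in saturation.
I_D = ½ k_n V_ov² (1 + λ V_DS) = 0.5 × 4.96 × 2.33² × (1 + 0.053 × 5.48) = 17.4 mA.

Saturation; I_D = 17.4 mA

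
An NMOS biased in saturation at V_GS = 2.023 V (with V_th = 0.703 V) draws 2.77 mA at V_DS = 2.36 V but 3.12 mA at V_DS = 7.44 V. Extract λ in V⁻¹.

With V_GS fixed, I_D ∝ (1 + λ V_DS) in saturation, so I_D2/I_D1 = (1 + λ V_DS2)/(1 + λ V_DS1).
3.12/2.77 = 1.126 = (1 + 7.44 λ)/(1 + 2.36 λ).
Solving: λ (I_D1 V_DS2 − I_D2 V_DS1) = I_D2 − I_D1, so λ = (3.12 − 2.77) / (2.77 × 7.44 − 3.12 × 2.36) = 0.35 / 13.2 = 0.0264 V⁻¹.

λ = 0.0264 V⁻¹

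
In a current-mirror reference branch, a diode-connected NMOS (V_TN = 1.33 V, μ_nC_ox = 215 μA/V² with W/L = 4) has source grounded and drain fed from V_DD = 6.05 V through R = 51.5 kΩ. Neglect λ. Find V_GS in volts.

With gate tied to drain, V_GS = V_DS ≥ V_GS − V_TN, so the device is in saturation.
k_n = μ_nC_ox · (W/L) = 0.86 mA/V².
KCL at the drain: ½ k_n (V_GS − V_TN)² = (V_DD − V_GS)/R.
Let x = V_GS − 1.33. Then 22.1 x² + x − 4.72 = 0, giving x = 0.44 V (positive root), so V_GS = 1.77 V.
I_D = (V_DD − V_GS)/R = (6.05 − 1.77) / 51.5 = 0.0831 mA.

V_GS = 1.77 V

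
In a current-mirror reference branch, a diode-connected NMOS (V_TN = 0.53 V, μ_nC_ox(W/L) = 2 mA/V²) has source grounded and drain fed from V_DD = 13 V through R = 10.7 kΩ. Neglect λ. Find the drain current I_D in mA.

I_D = 1.07 mA

With gate tied to drain, V_GS = V_DS ≥ V_GS − V_TN, so the device is in saturation.
KCL at the drain: ½ k_n (V_GS − V_TN)² = (V_DD − V_GS)/R.
Let x = V_GS − 0.53. Then 10.7 x² + x − 12.47 = 0, giving x = 1.03 V (positive root), so V_GS = 1.56 V.
I_D = (V_DD − V_GS)/R = (13 − 1.56) / 10.7 = 1.07 mA.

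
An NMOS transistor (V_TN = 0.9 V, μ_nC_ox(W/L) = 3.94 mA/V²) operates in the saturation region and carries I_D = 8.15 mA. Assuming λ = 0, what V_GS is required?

V_GS = 2.93 V

In saturation I_D = ½ k_n (V_GS − V_TN)², so V_GS − V_TN = √(2 I_D / k_n) = √(2 × 8.15 / 3.94) = 2.03 V.
V_GS = 0.9 + 2.03 = 2.93 V.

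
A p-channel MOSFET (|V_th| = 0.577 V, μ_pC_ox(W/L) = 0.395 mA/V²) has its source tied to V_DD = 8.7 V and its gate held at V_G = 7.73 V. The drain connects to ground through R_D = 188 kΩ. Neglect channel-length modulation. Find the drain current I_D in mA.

V_SG = V_DD − V_G = 8.7 − 7.73 = 0.97 V, so V_ov = 0.97 − 0.577 = 0.393 V.
Assume saturation: I_D = ½ k_p V_ov² = 0.5 × 0.395 × 0.393² = 0.0305 mA, giving V_SD = V_DD − I_D R_D = 8.7 − 0.0305 × 188 = 2.97 V.
V_SD = 2.97 V ≥ V_ov = 0.393 V, confirming saturation.

I_D = 0.0305 mA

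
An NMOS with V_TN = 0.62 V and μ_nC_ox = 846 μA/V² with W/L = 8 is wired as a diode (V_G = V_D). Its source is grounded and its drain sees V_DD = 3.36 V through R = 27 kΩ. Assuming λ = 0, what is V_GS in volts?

With gate tied to drain, V_GS = V_DS ≥ V_GS − V_TN, so the device is in saturation.
k_n = μ_nC_ox · (W/L) = 6.768 mA/V².
KCL at the drain: ½ k_n (V_GS − V_TN)² = (V_DD − V_GS)/R.
Let x = V_GS − 0.62. Then 91.4 x² + x − 2.74 = 0, giving x = 0.168 V (positive root), so V_GS = 0.788 V.
I_D = (V_DD − V_GS)/R = (3.36 − 0.788) / 27 = 0.0953 mA.

V_GS = 0.788 V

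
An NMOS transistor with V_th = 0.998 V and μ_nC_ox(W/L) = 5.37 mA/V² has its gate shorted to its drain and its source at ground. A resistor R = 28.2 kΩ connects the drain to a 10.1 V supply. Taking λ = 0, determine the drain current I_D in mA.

With gate tied to drain, V_GS = V_DS ≥ V_GS − V_th, so the device is in saturation.
KCL at the drain: ½ k_n (V_GS − V_th)² = (V_DD − V_GS)/R.
Let x = V_GS − 0.998. Then 75.7 x² + x − 9.102 = 0, giving x = 0.34 V (positive root), so V_GS = 1.34 V.
I_D = (V_DD − V_GS)/R = (10.1 − 1.34) / 28.2 = 0.311 mA.

I_D = 0.311 mA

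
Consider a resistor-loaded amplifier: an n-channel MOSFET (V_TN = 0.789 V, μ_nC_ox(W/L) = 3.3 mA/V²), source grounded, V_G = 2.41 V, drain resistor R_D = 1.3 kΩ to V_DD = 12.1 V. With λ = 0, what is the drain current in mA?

I_D = 4.34 mA

V_GS = V_G = 2.41 V, so V_ov = 2.41 − 0.789 = 1.62 V.
Assume saturation: I_D = ½ k_n V_ov² = 0.5 × 3.3 × 1.62² = 4.34 mA, giving V_DS = V_DD − I_D R_D = 12.1 − 4.34 × 1.3 = 6.46 V.
V_DS = 6.46 V ≥ V_ov = 1.62 V, confirming saturation.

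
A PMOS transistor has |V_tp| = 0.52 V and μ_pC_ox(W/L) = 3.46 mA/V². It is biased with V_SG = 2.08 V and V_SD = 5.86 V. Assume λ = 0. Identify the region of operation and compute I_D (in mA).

V_ov = V_SG − |V_tp| = 2.08 − 0.52 = 1.56 V.
Since V_SD = 5.86 V ≥ V_ov = 1.56 V, the device is in saturation.
I_D = ½ k_p V_ov² = 0.5 × 3.46 × 1.56² = 4.21 mA.

Saturation; I_D = 4.21 mA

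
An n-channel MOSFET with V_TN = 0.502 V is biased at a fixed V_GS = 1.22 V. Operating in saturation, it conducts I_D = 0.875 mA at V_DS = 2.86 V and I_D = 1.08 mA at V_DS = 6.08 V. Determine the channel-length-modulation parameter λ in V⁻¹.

With V_GS fixed, I_D ∝ (1 + λ V_DS) in saturation, so I_D2/I_D1 = (1 + λ V_DS2)/(1 + λ V_DS1).
1.08/0.875 = 1.234 = (1 + 6.08 λ)/(1 + 2.86 λ).
Solving: λ (I_D1 V_DS2 − I_D2 V_DS1) = I_D2 − I_D1, so λ = (1.08 − 0.875) / (0.875 × 6.08 − 1.08 × 2.86) = 0.205 / 2.23 = 0.0919 V⁻¹.

λ = 0.0919 V⁻¹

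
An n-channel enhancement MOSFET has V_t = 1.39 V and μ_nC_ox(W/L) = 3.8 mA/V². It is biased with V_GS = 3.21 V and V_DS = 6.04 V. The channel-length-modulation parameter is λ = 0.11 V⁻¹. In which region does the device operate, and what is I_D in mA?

Saturation; I_D = 10.5 mA

V_ov = V_GS − V_t = 3.21 − 1.39 = 1.82 V.
Since V_DS = 6.04 V ≥ V_ov = 1.82 V, the device is in saturation.
I_D = ½ k_n V_ov² (1 + λ V_DS) = 0.5 × 3.8 × 1.82² × (1 + 0.11 × 6.04) = 10.5 mA.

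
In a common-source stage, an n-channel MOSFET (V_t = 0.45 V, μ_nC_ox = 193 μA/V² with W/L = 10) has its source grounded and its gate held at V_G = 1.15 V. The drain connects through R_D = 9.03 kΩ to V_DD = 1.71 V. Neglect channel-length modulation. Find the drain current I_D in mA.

V_GS = V_G = 1.15 V, so V_ov = 1.15 − 0.45 = 0.7 V.
k_n = μ_nC_ox · (W/L) = 1.93 mA/V².
Assume saturation: I_D = ½ k_n V_ov² = 0.5 × 1.93 × 0.7² = 0.473 mA, giving V_DS = V_DD − I_D R_D = 1.71 − 0.473 × 9.03 = -2.56 V.
But -2.56 V < V_ov = 0.7 V, so the device is actually in triode.
In triode I_D = k_n[V_ov V_DS − ½ V_DS²] and I_D = (V_DD − V_DS)/R_D. Equating: 8.71 V_DS² − 13.2 V_DS + 1.71 = 0, giving V_DS = 0.143 V (the root below V_ov).
I_D = (1.71 − 0.143) / 9.03 = 0.174 mA.

I_D = 0.174 mA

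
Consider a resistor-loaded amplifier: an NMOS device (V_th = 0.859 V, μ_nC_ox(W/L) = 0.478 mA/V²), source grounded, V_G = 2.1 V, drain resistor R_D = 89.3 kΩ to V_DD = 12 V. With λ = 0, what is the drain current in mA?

I_D = 0.132 mA

V_GS = V_G = 2.1 V, so V_ov = 2.1 − 0.859 = 1.24 V.
Assume saturation: I_D = ½ k_n V_ov² = 0.5 × 0.478 × 1.24² = 0.368 mA, giving V_DS = V_DD − I_D R_D = 12 − 0.368 × 89.3 = -20.9 V.
But -20.9 V < V_ov = 1.24 V, so the device is actually in triode.
In triode I_D = k_n[V_ov V_DS − ½ V_DS²] and I_D = (V_DD − V_DS)/R_D. Equating: 21.3 V_DS² − 53.97 V_DS + 12 = 0, giving V_DS = 0.246 V (the root below V_ov).
I_D = (12 − 0.246) / 89.3 = 0.132 mA.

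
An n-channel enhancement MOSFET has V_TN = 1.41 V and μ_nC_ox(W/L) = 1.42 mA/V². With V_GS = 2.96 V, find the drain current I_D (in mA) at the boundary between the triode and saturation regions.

I_D = 1.71 mA

At the boundary V_DS = V_ov = V_GS − V_TN = 2.96 − 1.41 = 1.55 V.
I_D = ½ k_n V_ov² = 0.5 × 1.42 × 1.55² = 1.71 mA.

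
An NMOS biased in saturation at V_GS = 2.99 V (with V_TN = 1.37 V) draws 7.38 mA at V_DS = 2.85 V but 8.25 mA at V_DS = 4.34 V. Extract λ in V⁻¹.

With V_GS fixed, I_D ∝ (1 + λ V_DS) in saturation, so I_D2/I_D1 = (1 + λ V_DS2)/(1 + λ V_DS1).
8.25/7.38 = 1.118 = (1 + 4.34 λ)/(1 + 2.85 λ).
Solving: λ (I_D1 V_DS2 − I_D2 V_DS1) = I_D2 − I_D1, so λ = (8.25 − 7.38) / (7.38 × 4.34 − 8.25 × 2.85) = 0.87 / 8.52 = 0.102 V⁻¹.

λ = 0.102 V⁻¹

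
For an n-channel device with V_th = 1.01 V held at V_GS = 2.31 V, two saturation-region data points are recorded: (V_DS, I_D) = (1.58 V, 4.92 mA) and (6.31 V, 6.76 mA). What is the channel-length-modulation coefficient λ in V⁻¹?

λ = 0.0904 V⁻¹

With V_GS fixed, I_D ∝ (1 + λ V_DS) in saturation, so I_D2/I_D1 = (1 + λ V_DS2)/(1 + λ V_DS1).
6.76/4.92 = 1.374 = (1 + 6.31 λ)/(1 + 1.58 λ).
Solving: λ (I_D1 V_DS2 − I_D2 V_DS1) = I_D2 − I_D1, so λ = (6.76 − 4.92) / (4.92 × 6.31 − 6.76 × 1.58) = 1.84 / 20.4 = 0.0904 V⁻¹.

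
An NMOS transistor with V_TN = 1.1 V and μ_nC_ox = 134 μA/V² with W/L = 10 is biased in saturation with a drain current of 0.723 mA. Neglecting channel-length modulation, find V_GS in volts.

V_GS = 2.14 V

k_n = μ_nC_ox · (W/L) = 1.34 mA/V².
In saturation I_D = ½ k_n (V_GS − V_TN)², so V_GS − V_TN = √(2 I_D / k_n) = √(2 × 0.723 / 1.34) = 1.04 V.
V_GS = 1.1 + 1.04 = 2.14 V.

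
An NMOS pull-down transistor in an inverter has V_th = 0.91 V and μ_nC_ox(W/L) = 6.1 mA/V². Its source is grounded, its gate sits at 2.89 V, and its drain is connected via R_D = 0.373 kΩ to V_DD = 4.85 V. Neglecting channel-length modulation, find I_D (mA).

I_D = 9.90 mA

V_GS = V_G = 2.89 V, so V_ov = 2.89 − 0.91 = 1.98 V.
Assume saturation: I_D = ½ k_n V_ov² = 0.5 × 6.1 × 1.98² = 12 mA, giving V_DS = V_DD − I_D R_D = 4.85 − 12 × 0.373 = 0.39 V.
But 0.39 V < V_ov = 1.98 V, so the device is actually in triode.
In triode I_D = k_n[V_ov V_DS − ½ V_DS²] and I_D = (V_DD − V_DS)/R_D. Equating: 1.14 V_DS² − 5.505 V_DS + 4.85 = 0, giving V_DS = 1.16 V (the root below V_ov).
I_D = (4.85 − 1.16) / 0.373 = 9.9 mA.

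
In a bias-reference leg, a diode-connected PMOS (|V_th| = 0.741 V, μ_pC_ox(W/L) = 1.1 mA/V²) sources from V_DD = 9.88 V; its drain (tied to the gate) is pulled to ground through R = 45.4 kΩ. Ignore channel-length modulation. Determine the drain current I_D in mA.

With gate tied to drain, V_SG = V_SD ≥ V_SG − |V_th|, so the device is in saturation.
KCL at the drain: ½ k_p (V_SG − |V_th|)² = (V_DD − V_SG)/R.
Let x = V_SG − 0.741. Then 25 x² + x − 9.139 = 0, giving x = 0.585 V (positive root), so V_SG = 1.33 V.
I_D = (V_DD − V_SG)/R = (9.88 − 1.33) / 45.4 = 0.188 mA.

I_D = 0.188 mA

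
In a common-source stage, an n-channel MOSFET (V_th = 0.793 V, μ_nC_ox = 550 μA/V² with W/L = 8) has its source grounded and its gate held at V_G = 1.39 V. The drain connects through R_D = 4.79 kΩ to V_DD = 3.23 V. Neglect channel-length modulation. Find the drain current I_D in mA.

I_D = 0.609 mA

V_GS = V_G = 1.39 V, so V_ov = 1.39 − 0.793 = 0.597 V.
k_n = μ_nC_ox · (W/L) = 4.4 mA/V².
Assume saturation: I_D = ½ k_n V_ov² = 0.5 × 4.4 × 0.597² = 0.784 mA, giving V_DS = V_DD − I_D R_D = 3.23 − 0.784 × 4.79 = -0.526 V.
But -0.526 V < V_ov = 0.597 V, so the device is actually in triode.
In triode I_D = k_n[V_ov V_DS − ½ V_DS²] and I_D = (V_DD − V_DS)/R_D. Equating: 10.5 V_DS² − 13.58 V_DS + 3.23 = 0, giving V_DS = 0.315 V (the root below V_ov).
I_D = (3.23 − 0.315) / 4.79 = 0.609 mA.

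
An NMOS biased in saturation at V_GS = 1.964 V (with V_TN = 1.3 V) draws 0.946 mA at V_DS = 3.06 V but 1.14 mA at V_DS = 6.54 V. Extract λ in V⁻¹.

λ = 0.0719 V⁻¹

With V_GS fixed, I_D ∝ (1 + λ V_DS) in saturation, so I_D2/I_D1 = (1 + λ V_DS2)/(1 + λ V_DS1).
1.14/0.946 = 1.205 = (1 + 6.54 λ)/(1 + 3.06 λ).
Solving: λ (I_D1 V_DS2 − I_D2 V_DS1) = I_D2 − I_D1, so λ = (1.14 − 0.946) / (0.946 × 6.54 − 1.14 × 3.06) = 0.194 / 2.7 = 0.0719 V⁻¹.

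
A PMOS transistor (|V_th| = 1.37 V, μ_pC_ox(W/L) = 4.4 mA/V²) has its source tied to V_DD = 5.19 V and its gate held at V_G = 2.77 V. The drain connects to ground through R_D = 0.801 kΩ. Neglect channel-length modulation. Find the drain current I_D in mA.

I_D = 2.43 mA

V_SG = V_DD − V_G = 5.19 − 2.77 = 2.42 V, so V_ov = 2.42 − 1.37 = 1.05 V.
Assume saturation: I_D = ½ k_p V_ov² = 0.5 × 4.4 × 1.05² = 2.43 mA, giving V_SD = V_DD − I_D R_D = 5.19 − 2.43 × 0.801 = 3.25 V.
V_SD = 3.25 V ≥ V_ov = 1.05 V, confirming saturation.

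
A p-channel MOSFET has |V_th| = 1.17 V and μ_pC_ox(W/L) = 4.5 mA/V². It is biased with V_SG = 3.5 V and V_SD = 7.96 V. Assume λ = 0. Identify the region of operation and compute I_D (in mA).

Saturation; I_D = 12.2 mA

V_ov = V_SG − |V_th| = 3.5 − 1.17 = 2.33 V.
Since V_SD = 7.96 V ≥ V_ov = 2.33 V, the device is in saturation.
I_D = ½ k_p V_ov² = 0.5 × 4.5 × 2.33² = 12.2 mA.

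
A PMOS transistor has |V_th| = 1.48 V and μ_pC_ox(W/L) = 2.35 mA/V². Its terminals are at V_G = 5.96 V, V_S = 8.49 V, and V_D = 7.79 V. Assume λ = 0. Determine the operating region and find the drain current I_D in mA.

V_SG = V_S − V_G = 8.49 − 5.96 = 2.53 V; V_SD = V_S − V_D = 8.49 − 7.79 = 0.7 V.
V_ov = V_SG − |V_th| = 2.53 − 1.48 = 1.05 V.
Since V_SD = 0.7 V < V_ov = 1.05 V, the device is in the triode region.
I_D = k_p [V_ov · V_SD − ½ V_SD²] = 2.35 × [1.05 × 0.7 − 0.5 × 0.7²] = 1.15 mA.

Triode; I_D = 1.15 mA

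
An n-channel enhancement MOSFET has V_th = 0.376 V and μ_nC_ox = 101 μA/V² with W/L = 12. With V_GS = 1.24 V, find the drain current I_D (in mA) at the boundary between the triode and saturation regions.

At the boundary V_DS = V_ov = V_GS − V_th = 1.24 − 0.376 = 0.864 V.
k_n = μ_nC_ox · (W/L) = 1.212 mA/V².
I_D = ½ k_n V_ov² = 0.5 × 1.212 × 0.864² = 0.452 mA.

I_D = 0.452 mA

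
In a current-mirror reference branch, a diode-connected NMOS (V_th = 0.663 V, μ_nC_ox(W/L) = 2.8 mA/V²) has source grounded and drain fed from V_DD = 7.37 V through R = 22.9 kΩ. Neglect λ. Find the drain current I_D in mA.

With gate tied to drain, V_GS = V_DS ≥ V_GS − V_th, so the device is in saturation.
KCL at the drain: ½ k_n (V_GS − V_th)² = (V_DD − V_GS)/R.
Let x = V_GS − 0.663. Then 32.1 x² + x − 6.707 = 0, giving x = 0.442 V (positive root), so V_GS = 1.11 V.
I_D = (V_DD − V_GS)/R = (7.37 − 1.11) / 22.9 = 0.274 mA.

I_D = 0.274 mA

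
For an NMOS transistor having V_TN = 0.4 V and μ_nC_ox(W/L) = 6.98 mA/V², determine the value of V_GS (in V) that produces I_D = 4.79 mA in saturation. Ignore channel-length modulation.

V_GS = 1.57 V

In saturation I_D = ½ k_n (V_GS − V_TN)², so V_GS − V_TN = √(2 I_D / k_n) = √(2 × 4.79 / 6.98) = 1.17 V.
V_GS = 0.4 + 1.17 = 1.57 V.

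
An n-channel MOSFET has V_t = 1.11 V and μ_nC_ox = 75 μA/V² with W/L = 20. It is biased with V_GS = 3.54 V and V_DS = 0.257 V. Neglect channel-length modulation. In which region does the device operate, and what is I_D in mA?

k_n = μ_nC_ox · (W/L) = 1.5 mA/V².
V_ov = V_GS − V_t = 3.54 − 1.11 = 2.43 V.
Since V_DS = 0.257 V < V_ov = 2.43 V, the device is in the triode region.
I_D = k_n [V_ov · V_DS − ½ V_DS²] = 1.5 × [2.43 × 0.257 − 0.5 × 0.257²] = 0.887 mA.

Triode; I_D = 0.887 mA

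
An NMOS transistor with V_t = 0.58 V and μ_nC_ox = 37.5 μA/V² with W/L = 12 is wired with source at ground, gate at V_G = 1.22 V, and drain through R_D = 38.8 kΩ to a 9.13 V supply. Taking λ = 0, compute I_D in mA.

I_D = 0.0922 mA

V_GS = V_G = 1.22 V, so V_ov = 1.22 − 0.58 = 0.64 V.
k_n = μ_nC_ox · (W/L) = 0.45 mA/V².
Assume saturation: I_D = ½ k_n V_ov² = 0.5 × 0.45 × 0.64² = 0.0922 mA, giving V_DS = V_DD − I_D R_D = 9.13 − 0.0922 × 38.8 = 5.55 V.
V_DS = 5.55 V ≥ V_ov = 0.64 V, confirming saturation.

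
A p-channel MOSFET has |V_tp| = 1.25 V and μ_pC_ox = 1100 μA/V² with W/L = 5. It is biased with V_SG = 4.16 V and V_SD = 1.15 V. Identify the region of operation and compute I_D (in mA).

k_p = μ_pC_ox · (W/L) = 5.5 mA/V².
V_ov = V_SG − |V_tp| = 4.16 − 1.25 = 2.91 V.
Since V_SD = 1.15 V < V_ov = 2.91 V, the device is in the triode region.
I_D = k_p [V_ov · V_SD − ½ V_SD²] = 5.5 × [2.91 × 1.15 − 0.5 × 1.15²] = 14.8 mA.

Triode; I_D = 14.8 mA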